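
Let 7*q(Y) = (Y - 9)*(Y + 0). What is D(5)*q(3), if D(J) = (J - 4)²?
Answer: -18/7 ≈ -2.5714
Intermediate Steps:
q(Y) = Y*(-9 + Y)/7 (q(Y) = ((Y - 9)*(Y + 0))/7 = ((-9 + Y)*Y)/7 = (Y*(-9 + Y))/7 = Y*(-9 + Y)/7)
D(J) = (-4 + J)²
D(5)*q(3) = (-4 + 5)²*((⅐)*3*(-9 + 3)) = 1²*((⅐)*3*(-6)) = 1*(-18/7) = -18/7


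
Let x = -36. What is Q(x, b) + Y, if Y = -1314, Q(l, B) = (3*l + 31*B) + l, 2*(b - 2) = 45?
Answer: -1397/2 ≈ -698.50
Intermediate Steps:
b = 49/2 (b = 2 + (½)*45 = 2 + 45/2 = 49/2 ≈ 24.500)
Q(l, B) = 4*l + 31*B
Q(x, b) + Y = (4*(-36) + 31*(49/2)) - 1314 = (-144 + 1519/2) - 1314 = 1231/2 - 1314 = -1397/2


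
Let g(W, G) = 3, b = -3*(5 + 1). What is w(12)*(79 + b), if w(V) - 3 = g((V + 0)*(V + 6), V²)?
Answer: 366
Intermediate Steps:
b = -18 (b = -3*6 = -18)
w(V) = 6 (w(V) = 3 + 3 = 6)
w(12)*(79 + b) = 6*(79 - 18) = 6*61 = 366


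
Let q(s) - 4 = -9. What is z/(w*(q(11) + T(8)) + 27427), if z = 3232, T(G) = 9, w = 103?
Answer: 3232/27839 ≈ 0.11610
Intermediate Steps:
q(s) = -5 (q(s) = 4 - 9 = -5)
z/(w*(q(11) + T(8)) + 27427) = 3232/(103*(-5 + 9) + 27427) = 3232/(103*4 + 27427) = 3232/(412 + 27427) = 3232/27839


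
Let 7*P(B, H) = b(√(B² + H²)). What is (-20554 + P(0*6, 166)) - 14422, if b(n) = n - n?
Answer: -34976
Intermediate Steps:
b(n) = 0
P(B, H) = 0 (P(B, H) = (⅐)*0 = 0)
(-20554 + P(0*6, 166)) - 14422 = (-20554 + 0) - 14422 = -20554 - 14422 = -34976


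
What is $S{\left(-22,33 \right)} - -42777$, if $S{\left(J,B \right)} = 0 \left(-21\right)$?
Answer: $42777$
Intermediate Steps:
$S{\left(J,B \right)} = 0$
$S{\left(-22,33 \right)} - -42777 = 0 - -42777 = 0 + 42777 = 42777$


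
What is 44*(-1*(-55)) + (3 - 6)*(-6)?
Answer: 2438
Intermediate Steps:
44*(-1*(-55)) + (3 - 6)*(-6) = 44*55 - 3*(-6) = 2420 + 18 = 2438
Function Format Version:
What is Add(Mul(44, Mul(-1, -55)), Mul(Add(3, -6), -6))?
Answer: 2438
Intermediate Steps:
Add(Mul(44, Mul(-1, -55)), Mul(Add(3, -6), -6)) = Add(Mul(44, 55), Mul(-3, -6)) = Add(2420, 18) = 2438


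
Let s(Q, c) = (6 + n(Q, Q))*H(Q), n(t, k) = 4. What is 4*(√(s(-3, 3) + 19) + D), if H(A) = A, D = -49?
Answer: -196 + 4*I*√11 ≈ -196.0 + 13.266*I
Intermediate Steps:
s(Q, c) = 10*Q (s(Q, c) = (6 + 4)*Q = 10*Q)
4*(√(s(-3, 3) + 19) + D) = 4*(√(10*(-3) + 19) - 49) = 4*(√(-30 + 19) - 49) = 4*(√(-11) - 49) = 4*(I*√11 - 49) = 4*(-49 + I*√11) = -196 + 4*I*√11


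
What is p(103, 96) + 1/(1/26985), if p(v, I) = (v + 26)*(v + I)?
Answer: 52656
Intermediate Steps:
p(v, I) = (26 + v)*(I + v)
p(103, 96) + 1/(1/26985) = (103² + 26*96 + 26*103 + 96*103) + 1/(1/26985) = (10609 + 2496 + 2678 + 9888) + 1/(1/26985) = 25671 + 26985 = 52656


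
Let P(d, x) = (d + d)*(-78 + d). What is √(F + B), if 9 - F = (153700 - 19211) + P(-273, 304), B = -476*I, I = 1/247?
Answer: I*√19896738706/247 ≈ 571.08*I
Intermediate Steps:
I = 1/247 ≈ 0.0040486
P(d, x) = 2*d*(-78 + d) (P(d, x) = (2*d)*(-78 + d) = 2*d*(-78 + d))
B = -476/247 (B = -476*1/247 = -476/247 ≈ -1.9271)
F = -326126 (F = 9 - ((153700 - 19211) + 2*(-273)*(-78 - 273)) = 9 - (134489 + 2*(-273)*(-351)) = 9 - (134489 + 191646) = 9 - 1*326135 = 9 - 326135 = -326126)
√(F + B) = √(-326126 - 476/247) = √(-80553598/247) = I*√19896738706/247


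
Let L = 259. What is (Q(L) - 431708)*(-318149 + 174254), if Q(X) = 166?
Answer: 62096736090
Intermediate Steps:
(Q(L) - 431708)*(-318149 + 174254) = (166 - 431708)*(-318149 + 174254) = -431542*(-143895) = 62096736090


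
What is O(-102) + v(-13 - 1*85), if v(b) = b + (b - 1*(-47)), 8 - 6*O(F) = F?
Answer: -392/3 ≈ -130.67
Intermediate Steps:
O(F) = 4/3 - F/6
v(b) = 47 + 2*b (v(b) = b + (b + 47) = b + (47 + b) = 47 + 2*b)
O(-102) + v(-13 - 1*85) = (4/3 - ⅙*(-102)) + (47 + 2*(-13 - 1*85)) = (4/3 + 17) + (47 + 2*(-13 - 85)) = 55/3 + (47 + 2*(-98)) = 55/3 + (47 - 196) = 55/3 - 149 = -392/3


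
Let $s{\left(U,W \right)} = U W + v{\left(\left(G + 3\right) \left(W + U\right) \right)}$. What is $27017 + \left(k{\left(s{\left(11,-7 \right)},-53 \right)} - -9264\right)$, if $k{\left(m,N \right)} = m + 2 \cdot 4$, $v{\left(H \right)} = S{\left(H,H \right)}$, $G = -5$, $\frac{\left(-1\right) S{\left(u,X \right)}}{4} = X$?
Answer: $36244$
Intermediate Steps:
$S{\left(u,X \right)} = - 4 X$
$v{\left(H \right)} = - 4 H$
$s{\left(U,W \right)} = 8 U + 8 W + U W$ ($s{\left(U,W \right)} = U W - 4 \left(-5 + 3\right) \left(W + U\right) = U W - 4 \left(- 2 \left(U + W\right)\right) = U W - 4 \left(- 2 U - 2 W\right) = U W + \left(8 U + 8 W\right) = 8 U + 8 W + U W$)
$k{\left(m,N \right)} = 8 + m$ ($k{\left(m,N \right)} = m + 8 = 8 + m$)
$27017 + \left(k{\left(s{\left(11,-7 \right)},-53 \right)} - -9264\right) = 27017 + \left(\left(8 + \left(8 \cdot 11 + 8 \left(-7\right) + 11 \left(-7\right)\right)\right) - -9264\right) = 27017 + \left(\left(8 - 45\right) + 9264\right) = 27017 + \left(-37 + 9264\right) = 27017 + 9227 = 36244$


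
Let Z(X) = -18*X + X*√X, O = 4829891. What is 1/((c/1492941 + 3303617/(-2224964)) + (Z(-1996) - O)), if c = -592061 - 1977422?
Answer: -52896414525030401570510532992004/253671366725971055642168909787706707577 + 44047554303731562127583044992*I*√499/253671366725971055642168909787706707577 ≈ -2.0852e-7 + 3.8788e-9*I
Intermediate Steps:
c = -2569483
Z(X) = X^(3/2) - 18*X (Z(X) = -18*X + X^(3/2) = X^(3/2) - 18*X)
1/((c/1492941 + 3303617/(-2224964)) + (Z(-1996) - O)) = 1/((-2569483/1492941 + 3303617/(-2224964)) + (((-1996)^(3/2) - 18*(-1996)) - 1*4829891)) = 1/((-2569483*1/1492941 + 3303617*(-1/2224964)) + ((-3992*I*√499 + 35928) - 4829891)) = 1/((-2569483/1492941 - 3303617/2224964) + ((35928 - 3992*I*√499) - 4829891)) = 1/(-10649112441209/3321739979124 + (-4793963 - 3992*I*√499)) = 1/(-15924309204653669621/3321739979124 - 3992*I*√499)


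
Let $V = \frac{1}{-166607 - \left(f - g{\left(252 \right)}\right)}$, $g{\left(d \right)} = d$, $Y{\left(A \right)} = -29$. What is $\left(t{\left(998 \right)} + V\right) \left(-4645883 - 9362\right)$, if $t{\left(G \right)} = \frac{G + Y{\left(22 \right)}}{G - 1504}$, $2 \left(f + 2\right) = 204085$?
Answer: $\frac{2421432627720295}{271616246} \approx 8.9149 \cdot 10^{6}$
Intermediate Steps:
$f = \frac{204081}{2}$ ($f = -2 + \frac{1}{2} \cdot 204085 = -2 + \frac{204085}{2} = \frac{204081}{2} \approx 1.0204 \cdot 10^{5}$)
$t{\left(G \right)} = \frac{-29 + G}{-1504 + G}$ ($t{\left(G \right)} = \frac{G - 29}{G - 1504} = \frac{-29 + G}{-1504 + G}$)
$V = - \frac{2}{536791}$ ($V = \frac{1}{-166607 + \left(252 - \frac{204081}{2}\right)} = \frac{1}{-166607 - \frac{203577}{2}} = \frac{1}{- \frac{536791}{2}} = - \frac{2}{536791} \approx -3.7258 \cdot 10^{-6}$)
$\left(t{\left(998 \right)} + V\right) \left(-4645883 - 9362\right) = \left(\frac{-29 + 998}{-1504 + 998} - \frac{2}{536791}\right) \left(-4645883 - 9362\right) = \left(\frac{1}{-506} \cdot 969 - \frac{2}{536791}\right) \left(-4655245\right) = \left(\left(- \frac{1}{506}\right) 969 - \frac{2}{536791}\right) \left(-4655245\right) = \left(- \frac{969}{506} - \frac{2}{536791}\right) \left(-4655245\right) = \left(- \frac{520151491}{271616246}\right) \left(-4655245\right) = \frac{2421432627720295}{271616246}$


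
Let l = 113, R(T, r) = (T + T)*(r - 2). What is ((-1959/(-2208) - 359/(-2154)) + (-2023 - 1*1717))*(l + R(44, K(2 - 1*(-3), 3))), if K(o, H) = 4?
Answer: -2385866377/2208 ≈ -1.0806e+6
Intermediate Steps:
R(T, r) = 2*T*(-2 + r) (R(T, r) = (2*T)*(-2 + r) = 2*T*(-2 + r))
((-1959/(-2208) - 359/(-2154)) + (-2023 - 1*1717))*(l + R(44, K(2 - 1*(-3), 3))) = ((-1959/(-2208) - 359/(-2154)) + (-2023 - 1*1717))*(113 + 2*44*(-2 + 4)) = ((-1959*(-1/2208) - 359*(-1/2154)) + (-2023 - 1717))*(113 + 2*44*2) = ((653/736 + ⅙) - 3740)*(113 + 176) = (2327/2208 - 3740)*289 = -8255593/2208*289 = -2385866377/2208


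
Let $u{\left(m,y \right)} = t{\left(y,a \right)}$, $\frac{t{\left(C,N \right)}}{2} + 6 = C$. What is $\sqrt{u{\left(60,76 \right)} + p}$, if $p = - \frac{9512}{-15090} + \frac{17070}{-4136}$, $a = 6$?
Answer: $\frac{\sqrt{8308111557133245}}{7801530} \approx 11.683$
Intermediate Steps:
$t{\left(C,N \right)} = -12 + 2 C$
$u{\left(m,y \right)} = -12 + 2 y$
$p = - \frac{54561167}{15603060}$ ($p = \left(-9512\right) \left(- \frac{1}{15090}\right) + 17070 \left(- \frac{1}{4136}\right) = \frac{4756}{7545} - \frac{8535}{2068} = - \frac{54561167}{15603060} \approx -3.4968$)
$\sqrt{u{\left(60,76 \right)} + p} = \sqrt{\left(-12 + 2 \cdot 76\right) - \frac{54561167}{15603060}} = \sqrt{\left(-12 + 152\right) - \frac{54561167}{15603060}} = \sqrt{140 - \frac{54561167}{15603060}} = \sqrt{\frac{2129867233}{15603060}} = \frac{\sqrt{8308111557133245}}{7801530}$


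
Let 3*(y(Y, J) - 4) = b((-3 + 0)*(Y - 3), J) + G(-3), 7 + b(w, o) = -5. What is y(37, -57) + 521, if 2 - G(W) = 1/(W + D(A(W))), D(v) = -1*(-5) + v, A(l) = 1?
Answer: 4694/9 ≈ 521.56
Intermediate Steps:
D(v) = 5 + v
b(w, o) = -12 (b(w, o) = -7 - 5 = -12)
G(W) = 2 - 1/(6 + W) (G(W) = 2 - 1/(W + (5 + 1)) = 2 - 1/(W + 6) = 2 - 1/(6 + W))
y(Y, J) = 5/9 (y(Y, J) = 4 + (-12 + (11 + 2*(-3))/(6 - 3))/3 = 4 + (-12 + (11 - 6)/3)/3 = 4 + (-12 + (⅓)*5)/3 = 4 + (-12 + 5/3)/3 = 4 + (⅓)*(-31/3) = 4 - 31/9 = 5/9)
y(37, -57) + 521 = 5/9 + 521 = 4694/9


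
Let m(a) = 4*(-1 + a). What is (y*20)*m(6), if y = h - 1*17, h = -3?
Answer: -8000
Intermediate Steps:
m(a) = -4 + 4*a
y = -20 (y = -3 - 1*17 = -3 - 17 = -20)
(y*20)*m(6) = (-20*20)*(-4 + 4*6) = -400*(-4 + 24) = -400*20 = -8000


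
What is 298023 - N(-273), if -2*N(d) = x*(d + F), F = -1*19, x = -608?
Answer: 386791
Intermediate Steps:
F = -19
N(d) = -5776 + 304*d (N(d) = -(-304)*(d - 19) = -(-304)*(-19 + d) = -(11552 - 608*d)/2 = -5776 + 304*d)
298023 - N(-273) = 298023 - (-5776 + 304*(-273)) = 298023 - (-5776 - 82992) = 298023 - 1*(-88768) = 298023 + 88768 = 386791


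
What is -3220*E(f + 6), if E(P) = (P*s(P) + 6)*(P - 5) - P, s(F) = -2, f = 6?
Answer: 444360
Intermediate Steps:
E(P) = -P + (-5 + P)*(6 - 2*P) (E(P) = (P*(-2) + 6)*(P - 5) - P = (-2*P + 6)*(-5 + P) - P = (6 - 2*P)*(-5 + P) - P = (-5 + P)*(6 - 2*P) - P = -P + (-5 + P)*(6 - 2*P))
-3220*E(f + 6) = -3220*(-30 - 2*(6 + 6)**2 + 15*(6 + 6)) = -3220*(-30 - 2*12**2 + 15*12) = -3220*(-30 - 2*144 + 180) = -3220*(-30 - 288 + 180) = -3220*(-138) = 444360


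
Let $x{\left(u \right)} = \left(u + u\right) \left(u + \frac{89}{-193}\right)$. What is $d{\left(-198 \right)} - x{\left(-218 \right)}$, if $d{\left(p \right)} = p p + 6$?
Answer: $- \frac{10815538}{193} \approx -56039.0$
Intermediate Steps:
$d{\left(p \right)} = 6 + p^{2}$ ($d{\left(p \right)} = p^{2} + 6 = 6 + p^{2}$)
$x{\left(u \right)} = 2 u \left(- \frac{89}{193} + u\right)$ ($x{\left(u \right)} = 2 u \left(u + 89 \left(- \frac{1}{193}\right)\right) = 2 u \left(u - \frac{89}{193}\right) = 2 u \left(- \frac{89}{193} + u\right)$)
$d{\left(-198 \right)} - x{\left(-218 \right)} = \left(6 + \left(-198\right)^{2}\right) - \frac{2}{193} \left(-218\right) \left(-89 + 193 \left(-218\right)\right) = \left(6 + 39204\right) - \frac{2}{193} \left(-218\right) \left(-89 - 42074\right) = 39210 - \frac{2}{193} \left(-218\right) \left(-42163\right) = 39210 - \frac{18383068}{193} = - \frac{10815538}{193}$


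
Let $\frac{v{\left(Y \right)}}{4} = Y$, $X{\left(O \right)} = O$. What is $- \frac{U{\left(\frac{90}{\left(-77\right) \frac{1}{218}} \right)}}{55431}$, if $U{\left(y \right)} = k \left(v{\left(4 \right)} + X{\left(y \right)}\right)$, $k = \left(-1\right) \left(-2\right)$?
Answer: $\frac{36776}{4268187} \approx 0.0086163$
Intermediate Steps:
$v{\left(Y \right)} = 4 Y$
$k = 2$
$U{\left(y \right)} = 32 + 2 y$ ($U{\left(y \right)} = 2 \left(4 \cdot 4 + y\right) = 2 \left(16 + y\right) = 32 + 2 y$)
$- \frac{U{\left(\frac{90}{\left(-77\right) \frac{1}{218}} \right)}}{55431} = - \frac{32 + 2 \frac{90}{\left(-77\right) \frac{1}{218}}}{55431} = - \frac{32 + 2 \frac{90}{- \frac{77}{218}}}{55431} = - \frac{32 + 2 \cdot 90 \left(- \frac{218}{77}\right)}{55431} = - \frac{32 + 2 \left(- \frac{19620}{77}\right)}{55431} = - \frac{32 - \frac{39240}{77}}{55431} = - \frac{-36776}{77 \cdot 55431} = \left(-1\right) \left(- \frac{36776}{4268187}\right) = \frac{36776}{4268187}$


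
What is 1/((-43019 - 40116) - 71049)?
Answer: -1/154184 ≈ -6.4858e-6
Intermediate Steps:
1/((-43019 - 40116) - 71049) = 1/(-83135 - 71049) = 1/(-154184) = -1/154184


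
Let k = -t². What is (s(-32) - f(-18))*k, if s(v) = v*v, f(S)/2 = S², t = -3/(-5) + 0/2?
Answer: -3384/25 ≈ -135.36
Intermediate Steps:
t = ⅗ (t = -3*(-⅕) + 0*(½) = ⅗ + 0 = ⅗ ≈ 0.60000)
f(S) = 2*S²
s(v) = v²
k = -9/25 (k = -(⅗)² = -1*9/25 = -9/25 ≈ -0.36000)
(s(-32) - f(-18))*k = ((-32)² - 2*(-18)²)*(-9/25) = (1024 - 2*324)*(-9/25) = (1024 - 1*648)*(-9/25) = (1024 - 648)*(-9/25) = 376*(-9/25) = -3384/25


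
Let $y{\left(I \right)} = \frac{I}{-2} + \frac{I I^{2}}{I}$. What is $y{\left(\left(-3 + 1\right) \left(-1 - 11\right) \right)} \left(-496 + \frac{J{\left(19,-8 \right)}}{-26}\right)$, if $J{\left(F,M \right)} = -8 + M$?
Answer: $- \frac{3632160}{13} \approx -2.794 \cdot 10^{5}$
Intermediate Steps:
$y{\left(I \right)} = I^{2} - \frac{I}{2}$ ($y{\left(I \right)} = I \left(- \frac{1}{2}\right) + \frac{I^{3}}{I} = - \frac{I}{2} + I^{2} = I^{2} - \frac{I}{2}$)
$y{\left(\left(-3 + 1\right) \left(-1 - 11\right) \right)} \left(-496 + \frac{J{\left(19,-8 \right)}}{-26}\right) = \left(-3 + 1\right) \left(-1 - 11\right) \left(- \frac{1}{2} + \left(-3 + 1\right) \left(-1 - 11\right)\right) \left(-496 + \frac{-8 - 8}{-26}\right) = \left(-2\right) \left(-12\right) \left(- \frac{1}{2} - -24\right) \left(-496 - - \frac{8}{13}\right) = 24 \left(- \frac{1}{2} + 24\right) \left(-496 + \frac{8}{13}\right) = 24 \cdot \frac{47}{2} \left(- \frac{6440}{13}\right) = 564 \left(- \frac{6440}{13}\right) = - \frac{3632160}{13}$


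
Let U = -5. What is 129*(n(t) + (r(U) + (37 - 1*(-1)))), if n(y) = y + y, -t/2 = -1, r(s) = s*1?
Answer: 4773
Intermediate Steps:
r(s) = s
t = 2 (t = -2*(-1) = 2)
n(y) = 2*y
129*(n(t) + (r(U) + (37 - 1*(-1)))) = 129*(2*2 + (-5 + (37 - 1*(-1)))) = 129*(4 + (-5 + (37 + 1))) = 129*(4 + (-5 + 38)) = 129*(4 + 33) = 129*37 = 4773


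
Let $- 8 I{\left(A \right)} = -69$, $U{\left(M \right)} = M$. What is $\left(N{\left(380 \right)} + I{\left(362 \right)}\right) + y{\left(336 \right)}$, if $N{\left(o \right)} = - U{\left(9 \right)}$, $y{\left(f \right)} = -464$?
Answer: $- \frac{3715}{8} \approx -464.38$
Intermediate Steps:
$I{\left(A \right)} = \frac{69}{8}$ ($I{\left(A \right)} = \left(- \frac{1}{8}\right) \left(-69\right) = \frac{69}{8}$)
$N{\left(o \right)} = -9$ ($N{\left(o \right)} = \left(-1\right) 9 = -9$)
$\left(N{\left(380 \right)} + I{\left(362 \right)}\right) + y{\left(336 \right)} = \left(-9 + \frac{69}{8}\right) - 464 = - \frac{3}{8} - 464 = - \frac{3715}{8}$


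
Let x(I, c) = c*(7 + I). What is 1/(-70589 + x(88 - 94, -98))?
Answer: -1/70687 ≈ -1.4147e-5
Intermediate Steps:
1/(-70589 + x(88 - 94, -98)) = 1/(-70589 - 98*(7 + (88 - 94))) = 1/(-70589 - 98*(7 - 6)) = 1/(-70589 - 98*1) = 1/(-70589 - 98) = 1/(-70687) = -1/70687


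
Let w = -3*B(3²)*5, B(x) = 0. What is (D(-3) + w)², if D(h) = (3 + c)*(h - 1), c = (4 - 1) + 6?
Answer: 2304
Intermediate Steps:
c = 9 (c = 3 + 6 = 9)
w = 0 (w = -3*0*5 = 0*5 = 0)
D(h) = -12 + 12*h (D(h) = (3 + 9)*(h - 1) = 12*(-1 + h) = -12 + 12*h)
(D(-3) + w)² = ((-12 + 12*(-3)) + 0)² = ((-12 - 36) + 0)² = (-48 + 0)² = (-48)² = 2304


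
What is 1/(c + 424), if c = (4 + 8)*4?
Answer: 1/472 ≈ 0.0021186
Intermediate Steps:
c = 48 (c = 12*4 = 48)
1/(c + 424) = 1/(48 + 424) = 1/472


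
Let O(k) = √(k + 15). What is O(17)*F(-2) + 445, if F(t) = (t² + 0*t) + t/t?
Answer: 445 + 20*√2 ≈ 473.28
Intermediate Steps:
F(t) = 1 + t² (F(t) = (t² + 0) + 1 = t² + 1 = 1 + t²)
O(k) = √(15 + k)
O(17)*F(-2) + 445 = √(15 + 17)*(1 + (-2)²) + 445 = √32*(1 + 4) + 445 = (4*√2)*5 + 445 = 20*√2 + 445 = 445 + 20*√2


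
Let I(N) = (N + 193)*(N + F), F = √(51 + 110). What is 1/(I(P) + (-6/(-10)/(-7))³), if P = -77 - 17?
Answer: -82642034125/755053722750672 - 20220921875*√161/17366235623265456 ≈ -0.00012423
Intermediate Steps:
P = -94
F = √161 ≈ 12.689
I(N) = (193 + N)*(N + √161) (I(N) = (N + 193)*(N + √161) = (193 + N)*(N + √161))
1/(I(P) + (-6/(-10)/(-7))³) = 1/(((-94)² + 193*(-94) + 193*√161 - 94*√161) + (-6/(-10)/(-7))³) = 1/((8836 - 18142 + 193*√161 - 94*√161) + (-6*(-⅒)*(-⅐))³) = 1/((-9306 + 99*√161) + ((⅗)*(-⅐))³) = 1/((-9306 + 99*√161) + (-3/35)³) = 1/((-9306 + 99*√161) - 27/42875) = 1/(-398994777/42875 + 99*√161)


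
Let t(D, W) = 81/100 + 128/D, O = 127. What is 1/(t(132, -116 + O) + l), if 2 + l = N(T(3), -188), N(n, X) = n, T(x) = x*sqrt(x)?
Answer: 2399100/293501471 + 32670000*sqrt(3)/293501471 ≈ 0.20097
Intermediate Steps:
T(x) = x**(3/2)
t(D, W) = 81/100 + 128/D (t(D, W) = 81*(1/100) + 128/D = 81/100 + 128/D)
l = -2 + 3*sqrt(3) (l = -2 + 3**(3/2) = -2 + 3*sqrt(3) ≈ 3.1962)
1/(t(132, -116 + O) + l) = 1/((81/100 + 128/132) + (-2 + 3*sqrt(3))) = 1/((81/100 + 128*(1/132)) + (-2 + 3*sqrt(3))) = 1/((81/100 + 32/33) + (-2 + 3*sqrt(3))) = 1/(5873/3300 + (-2 + 3*sqrt(3))) = 1/(-727/3300 + 3*sqrt(3))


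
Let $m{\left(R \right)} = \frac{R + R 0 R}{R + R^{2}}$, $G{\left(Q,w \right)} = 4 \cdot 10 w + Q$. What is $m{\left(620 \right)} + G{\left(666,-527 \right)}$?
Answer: $- \frac{12677093}{621} \approx -20414.0$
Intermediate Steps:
$G{\left(Q,w \right)} = Q + 40 w$ ($G{\left(Q,w \right)} = 40 w + Q = Q + 40 w$)
$m{\left(R \right)} = \frac{R}{R + R^{2}}$ ($m{\left(R \right)} = \frac{R + 0 R}{R + R^{2}} = \frac{R + 0}{R + R^{2}} = \frac{R}{R + R^{2}}$)
$m{\left(620 \right)} + G{\left(666,-527 \right)} = \frac{1}{1 + 620} + \left(666 + 40 \left(-527\right)\right) = \frac{1}{621} + \left(666 - 21080\right) = \frac{1}{621} - 20414 = - \frac{12677093}{621}$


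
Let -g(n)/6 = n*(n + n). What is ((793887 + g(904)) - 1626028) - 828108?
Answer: -11466841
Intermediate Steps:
g(n) = -12*n² (g(n) = -6*n*(n + n) = -6*n*2*n = -12*n²)
((793887 + g(904)) - 1626028) - 828108 = ((793887 - 12*904²) - 1626028) - 828108 = ((793887 - 12*817216) - 1626028) - 828108 = ((793887 - 9806592) - 1626028) - 828108 = (-9012705 - 1626028) - 828108 = -10638733 - 828108 = -11466841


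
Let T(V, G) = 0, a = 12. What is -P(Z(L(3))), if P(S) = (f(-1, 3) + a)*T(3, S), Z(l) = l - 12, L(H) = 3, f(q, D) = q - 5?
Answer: 0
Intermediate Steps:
f(q, D) = -5 + q
Z(l) = -12 + l
P(S) = 0 (P(S) = ((-5 - 1) + 12)*0 = (-6 + 12)*0 = 6*0 = 0)
-P(Z(L(3))) = -1*0 = 0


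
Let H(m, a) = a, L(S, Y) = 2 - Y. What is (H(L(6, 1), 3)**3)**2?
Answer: 729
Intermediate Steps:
(H(L(6, 1), 3)**3)**2 = (3**3)**2 = 27**2 = 729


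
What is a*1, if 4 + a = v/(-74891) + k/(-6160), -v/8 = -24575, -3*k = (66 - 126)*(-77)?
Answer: -1909765/299564 ≈ -6.3751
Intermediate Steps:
k = -1540 (k = -(66 - 126)*(-77)/3 = -(-20)*(-77) = -1/3*4620 = -1540)
v = 196600 (v = -8*(-24575) = 196600)
a = -1909765/299564 (a = -4 + (196600/(-74891) - 1540/(-6160)) = -4 + (196600*(-1/74891) - 1540*(-1/6160)) = -4 + (-196600/74891 + 1/4) = -4 - 711509/299564 = -1909765/299564 ≈ -6.3751)
a*1 = -1909765/299564*1 = -1909765/299564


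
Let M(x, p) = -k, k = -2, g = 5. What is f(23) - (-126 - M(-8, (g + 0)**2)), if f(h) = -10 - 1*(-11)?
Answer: 129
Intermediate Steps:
M(x, p) = 2 (M(x, p) = -1*(-2) = 2)
f(h) = 1 (f(h) = -10 + 11 = 1)
f(23) - (-126 - M(-8, (g + 0)**2)) = 1 - (-126 - 1*2) = 1 - (-126 - 2) = 1 - 1*(-128) = 1 + 128 = 129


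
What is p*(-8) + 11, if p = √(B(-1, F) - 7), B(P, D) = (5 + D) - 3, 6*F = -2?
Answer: 11 - 32*I*√3/3 ≈ 11.0 - 18.475*I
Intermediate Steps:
F = -⅓ (F = (⅙)*(-2) = -⅓ ≈ -0.33333)
B(P, D) = 2 + D
p = 4*I*√3/3 (p = √((2 - ⅓) - 7) = √(5/3 - 7) = √(-16/3) = 4*I*√3/3 ≈ 2.3094*I)
p*(-8) + 11 = (4*I*√3/3)*(-8) + 11 = -32*I*√3/3 + 11 = 11 - 32*I*√3/3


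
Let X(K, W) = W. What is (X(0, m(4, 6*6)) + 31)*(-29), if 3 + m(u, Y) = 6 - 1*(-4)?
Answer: -1102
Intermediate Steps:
m(u, Y) = 7 (m(u, Y) = -3 + (6 - 1*(-4)) = -3 + (6 + 4) = -3 + 10 = 7)
(X(0, m(4, 6*6)) + 31)*(-29) = (7 + 31)*(-29) = 38*(-29) = -1102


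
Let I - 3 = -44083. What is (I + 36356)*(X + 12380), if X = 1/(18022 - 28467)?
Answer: -998783480676/10445 ≈ -9.5623e+7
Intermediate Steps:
I = -44080 (I = 3 - 44083 = -44080)
X = -1/10445 (X = 1/(-10445) = -1/10445 ≈ -9.5740e-5)
(I + 36356)*(X + 12380) = (-44080 + 36356)*(-1/10445 + 12380) = -7724*129309099/10445 = -998783480676/10445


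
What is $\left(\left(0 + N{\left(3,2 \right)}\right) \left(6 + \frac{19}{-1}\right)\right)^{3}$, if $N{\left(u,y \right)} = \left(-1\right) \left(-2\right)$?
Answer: $-17576$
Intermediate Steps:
$N{\left(u,y \right)} = 2$
$\left(\left(0 + N{\left(3,2 \right)}\right) \left(6 + \frac{19}{-1}\right)\right)^{3} = \left(\left(0 + 2\right) \left(6 + \frac{19}{-1}\right)\right)^{3} = \left(2 \left(6 + 19 \left(-1\right)\right)\right)^{3} = \left(2 \left(6 - 19\right)\right)^{3} = \left(2 \left(-13\right)\right)^{3} = \left(-26\right)^{3} = -17576$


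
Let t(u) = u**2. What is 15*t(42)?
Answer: 26460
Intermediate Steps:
15*t(42) = 15*42**2 = 15*1764 = 26460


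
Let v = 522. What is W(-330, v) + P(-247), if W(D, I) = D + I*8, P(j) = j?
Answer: 3599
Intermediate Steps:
W(D, I) = D + 8*I
W(-330, v) + P(-247) = (-330 + 8*522) - 247 = (-330 + 4176) - 247 = 3846 - 247 = 3599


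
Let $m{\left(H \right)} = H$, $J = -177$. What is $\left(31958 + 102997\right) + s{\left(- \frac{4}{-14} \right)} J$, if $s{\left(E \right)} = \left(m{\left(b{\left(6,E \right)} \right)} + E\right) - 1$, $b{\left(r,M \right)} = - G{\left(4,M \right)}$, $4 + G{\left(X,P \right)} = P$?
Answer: $134424$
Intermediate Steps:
$G{\left(X,P \right)} = -4 + P$
$b{\left(r,M \right)} = 4 - M$ ($b{\left(r,M \right)} = - (-4 + M) = 4 - M$)
$s{\left(E \right)} = 3$ ($s{\left(E \right)} = \left(\left(4 - E\right) + E\right) - 1 = 4 - 1 = 3$)
$\left(31958 + 102997\right) + s{\left(- \frac{4}{-14} \right)} J = \left(31958 + 102997\right) + 3 \left(-177\right) = 134955 - 531 = 134424$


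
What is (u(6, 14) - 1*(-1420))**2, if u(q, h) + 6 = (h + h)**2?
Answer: 4831204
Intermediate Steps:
u(q, h) = -6 + 4*h**2 (u(q, h) = -6 + (h + h)**2 = -6 + (2*h)**2 = -6 + 4*h**2)
(u(6, 14) - 1*(-1420))**2 = ((-6 + 4*14**2) - 1*(-1420))**2 = ((-6 + 4*196) + 1420)**2 = ((-6 + 784) + 1420)**2 = (778 + 1420)**2 = 2198**2 = 4831204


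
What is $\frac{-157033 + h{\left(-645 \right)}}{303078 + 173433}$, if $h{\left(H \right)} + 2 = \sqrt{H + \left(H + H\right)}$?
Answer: $- \frac{52345}{158837} + \frac{i \sqrt{215}}{158837} \approx -0.32955 + 9.2314 \cdot 10^{-5} i$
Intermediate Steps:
$h{\left(H \right)} = -2 + \sqrt{3} \sqrt{H}$ ($h{\left(H \right)} = -2 + \sqrt{H + \left(H + H\right)} = -2 + \sqrt{H + 2 H} = -2 + \sqrt{3 H} = -2 + \sqrt{3} \sqrt{H}$)
$\frac{-157033 + h{\left(-645 \right)}}{303078 + 173433} = \frac{-157033 - \left(2 - \sqrt{3} \sqrt{-645}\right)}{303078 + 173433} = \frac{-157033 - \left(2 - \sqrt{3} i \sqrt{645}\right)}{476511} = \left(-157033 - \left(2 - 3 i \sqrt{215}\right)\right) \frac{1}{476511} = \left(-157035 + 3 i \sqrt{215}\right) \frac{1}{476511} = - \frac{52345}{158837} + \frac{i \sqrt{215}}{158837}$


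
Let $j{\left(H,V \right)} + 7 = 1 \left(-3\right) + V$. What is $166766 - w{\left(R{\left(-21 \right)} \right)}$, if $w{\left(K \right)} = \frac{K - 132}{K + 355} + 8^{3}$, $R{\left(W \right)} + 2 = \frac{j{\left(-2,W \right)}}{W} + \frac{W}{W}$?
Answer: $\frac{1241088872}{7465} \approx 1.6625 \cdot 10^{5}$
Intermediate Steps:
$j{\left(H,V \right)} = -10 + V$ ($j{\left(H,V \right)} = -7 + \left(1 \left(-3\right) + V\right) = -7 + \left(-3 + V\right) = -10 + V$)
$R{\left(W \right)} = -1 + \frac{-10 + W}{W}$ ($R{\left(W \right)} = -2 + \left(\frac{-10 + W}{W} + \frac{W}{W}\right) = -2 + \left(\frac{-10 + W}{W} + 1\right) = -2 + \left(1 + \frac{-10 + W}{W}\right) = -1 + \frac{-10 + W}{W}$)
$w{\left(K \right)} = 512 + \frac{-132 + K}{355 + K}$ ($w{\left(K \right)} = \frac{-132 + K}{355 + K} + 512 = 512 + \frac{-132 + K}{355 + K}$)
$166766 - w{\left(R{\left(-21 \right)} \right)} = 166766 - \frac{181628 + 513 \left(- \frac{10}{-21}\right)}{355 - \frac{10}{-21}} = 166766 - \frac{181628 + 513 \left(\left(-10\right) \left(- \frac{1}{21}\right)\right)}{355 - - \frac{10}{21}} = 166766 - \frac{181628 + 513 \cdot \frac{10}{21}}{355 + \frac{10}{21}} = 166766 - \frac{181628 + \frac{1710}{7}}{\frac{7465}{21}} = 166766 - \frac{21}{7465} \cdot \frac{1273106}{7} = 166766 - \frac{3819318}{7465} = \frac{1241088872}{7465}$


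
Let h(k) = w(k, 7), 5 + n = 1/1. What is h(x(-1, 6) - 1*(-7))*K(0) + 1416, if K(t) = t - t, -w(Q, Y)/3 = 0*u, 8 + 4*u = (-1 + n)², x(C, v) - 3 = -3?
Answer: 1416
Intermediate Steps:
x(C, v) = 0 (x(C, v) = 3 - 3 = 0)
n = -4 (n = -5 + 1/1 = -5 + 1 = -4)
u = 17/4 (u = -2 + (-1 - 4)²/4 = -2 + (¼)*(-5)² = -2 + (¼)*25 = -2 + 25/4 = 17/4 ≈ 4.2500)
w(Q, Y) = 0 (w(Q, Y) = -0*17/4 = -3*0 = 0)
K(t) = 0
h(k) = 0
h(x(-1, 6) - 1*(-7))*K(0) + 1416 = 0*0 + 1416 = 0 + 1416 = 1416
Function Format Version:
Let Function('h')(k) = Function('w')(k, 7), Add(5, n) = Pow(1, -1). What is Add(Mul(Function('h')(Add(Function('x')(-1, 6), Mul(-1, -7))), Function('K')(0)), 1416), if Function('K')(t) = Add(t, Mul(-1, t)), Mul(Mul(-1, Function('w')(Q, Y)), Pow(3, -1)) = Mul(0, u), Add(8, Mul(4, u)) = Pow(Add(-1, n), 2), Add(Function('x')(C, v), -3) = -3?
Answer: 1416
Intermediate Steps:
Function('x')(C, v) = 0 (Function('x')(C, v) = Add(3, -3) = 0)
n = -4 (n = Add(-5, Pow(1, -1)) = Add(-5, 1) = -4)
u = Rational(17, 4) (u = Add(-2, Mul(Rational(1, 4), Pow(Add(-1, -4), 2))) = Add(-2, Mul(Rational(1, 4), Pow(-5, 2))) = Add(-2, Mul(Rational(1, 4), 25)) = Add(-2, Rational(25, 4)) = Rational(17, 4) ≈ 4.2500)
Function('w')(Q, Y) = 0 (Function('w')(Q, Y) = Mul(-3, Mul(0, Rational(17, 4))) = Mul(-3, 0) = 0)
Function('K')(t) = 0
Function('h')(k) = 0
Add(Mul(Function('h')(Add(Function('x')(-1, 6), Mul(-1, -7))), Function('K')(0)), 1416) = Add(Mul(0, 0), 1416) = Add(0, 1416) = 1416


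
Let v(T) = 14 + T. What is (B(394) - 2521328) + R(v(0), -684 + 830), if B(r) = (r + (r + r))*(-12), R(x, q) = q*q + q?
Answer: -2514050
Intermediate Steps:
R(x, q) = q + q² (R(x, q) = q² + q = q + q²)
B(r) = -36*r (B(r) = (r + 2*r)*(-12) = (3*r)*(-12) = -36*r)
(B(394) - 2521328) + R(v(0), -684 + 830) = (-36*394 - 2521328) + (-684 + 830)*(1 + (-684 + 830)) = (-14184 - 2521328) + 146*(1 + 146) = -2535512 + 146*147 = -2535512 + 21462 = -2514050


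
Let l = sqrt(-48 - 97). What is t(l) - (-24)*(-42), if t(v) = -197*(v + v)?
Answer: -1008 - 394*I*sqrt(145) ≈ -1008.0 - 4744.4*I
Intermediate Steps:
l = I*sqrt(145) (l = sqrt(-145) = I*sqrt(145) ≈ 12.042*I)
t(v) = -394*v
t(l) - (-24)*(-42) = -394*I*sqrt(145) - (-24)*(-42) = -394*I*sqrt(145) - 1*1008 = -394*I*sqrt(145) - 1008 = -1008 - 394*I*sqrt(145)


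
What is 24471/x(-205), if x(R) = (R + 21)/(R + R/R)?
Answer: 1248021/46 ≈ 27131.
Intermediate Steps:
x(R) = (21 + R)/(1 + R) (x(R) = (21 + R)/(R + 1) = (21 + R)/(1 + R))
24471/x(-205) = 24471/(((21 - 205)/(1 - 205))) = 24471/((-184/(-204))) = 24471/((-1/204*(-184))) = 24471/(46/51) = 24471*(51/46) = 1248021/46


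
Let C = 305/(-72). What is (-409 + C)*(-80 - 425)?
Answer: 15025265/72 ≈ 2.0868e+5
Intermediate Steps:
C = -305/72 (C = 305*(-1/72) = -305/72 ≈ -4.2361)
(-409 + C)*(-80 - 425) = (-409 - 305/72)*(-80 - 425) = -29753/72*(-505) = 15025265/72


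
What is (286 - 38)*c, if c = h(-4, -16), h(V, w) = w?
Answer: -3968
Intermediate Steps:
c = -16
(286 - 38)*c = (286 - 38)*(-16) = 248*(-16) = -3968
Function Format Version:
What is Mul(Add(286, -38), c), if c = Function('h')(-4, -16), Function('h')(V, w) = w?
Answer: -3968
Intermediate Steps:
c = -16
Mul(Add(286, -38), c) = Mul(Add(286, -38), -16) = Mul(248, -16) = -3968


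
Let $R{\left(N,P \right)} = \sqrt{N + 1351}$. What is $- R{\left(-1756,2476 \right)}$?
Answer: $- 9 i \sqrt{5} \approx - 20.125 i$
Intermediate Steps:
$R{\left(N,P \right)} = \sqrt{1351 + N}$
$- R{\left(-1756,2476 \right)} = - \sqrt{1351 - 1756} = - \sqrt{-405} = - 9 i \sqrt{5}$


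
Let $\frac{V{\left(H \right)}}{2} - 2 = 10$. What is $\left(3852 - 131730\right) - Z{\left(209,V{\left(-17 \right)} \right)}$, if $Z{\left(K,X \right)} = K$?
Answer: $-128087$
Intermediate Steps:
$V{\left(H \right)} = 24$ ($V{\left(H \right)} = 4 + 2 \cdot 10 = 4 + 20 = 24$)
$\left(3852 - 131730\right) - Z{\left(209,V{\left(-17 \right)} \right)} = \left(3852 - 131730\right) - 209 = -127878 - 209 = -128087$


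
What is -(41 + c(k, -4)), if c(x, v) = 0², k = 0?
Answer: -41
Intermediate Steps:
c(x, v) = 0
-(41 + c(k, -4)) = -(41 + 0) = -1*41 = -41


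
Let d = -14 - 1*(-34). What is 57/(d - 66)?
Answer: -57/46 ≈ -1.2391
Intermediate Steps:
d = 20 (d = -14 + 34 = 20)
57/(d - 66) = 57/(20 - 66) = 57/(-46) = 57*(-1/46) = -57/46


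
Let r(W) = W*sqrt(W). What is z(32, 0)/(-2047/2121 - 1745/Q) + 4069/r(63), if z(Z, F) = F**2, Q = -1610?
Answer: 4069*sqrt(7)/1323 ≈ 8.1372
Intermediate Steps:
r(W) = W**(3/2)
z(32, 0)/(-2047/2121 - 1745/Q) + 4069/r(63) = 0**2/(-2047/2121 - 1745/(-1610)) + 4069/(63**(3/2)) = 0/(-2047*1/2121 - 1745*(-1/1610)) + 4069/((189*sqrt(7))) = 0/(-2047/2121 + 349/322) + 4069*(sqrt(7)/1323) = 0/(1655/13938) + 4069*sqrt(7)/1323 = 0*(13938/1655) + 4069*sqrt(7)/1323 = 0 + 4069*sqrt(7)/1323 = 4069*sqrt(7)/1323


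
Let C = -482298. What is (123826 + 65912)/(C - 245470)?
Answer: -94869/363884 ≈ -0.26071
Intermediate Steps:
(123826 + 65912)/(C - 245470) = (123826 + 65912)/(-482298 - 245470) = 189738/(-727768) = 189738*(-1/727768) = -94869/363884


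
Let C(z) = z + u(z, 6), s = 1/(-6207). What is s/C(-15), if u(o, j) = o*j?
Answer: 1/651735 ≈ 1.5344e-6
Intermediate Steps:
u(o, j) = j*o
s = -1/6207 ≈ -0.00016111
C(z) = 7*z (C(z) = z + 6*z = 7*z)
s/C(-15) = -1/(6207*(7*(-15))) = -1/6207/(-105) = -1/6207*(-1/105) = 1/651735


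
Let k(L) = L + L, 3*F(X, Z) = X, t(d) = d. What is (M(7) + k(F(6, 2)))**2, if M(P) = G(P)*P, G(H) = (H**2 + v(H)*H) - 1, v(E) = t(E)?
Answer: 466489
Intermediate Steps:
v(E) = E
F(X, Z) = X/3
G(H) = -1 + 2*H**2 (G(H) = (H**2 + H*H) - 1 = (H**2 + H**2) - 1 = 2*H**2 - 1 = -1 + 2*H**2)
M(P) = P*(-1 + 2*P**2) (M(P) = (-1 + 2*P**2)*P = P*(-1 + 2*P**2))
k(L) = 2*L
(M(7) + k(F(6, 2)))**2 = ((-1*7 + 2*7**3) + 2*((1/3)*6))**2 = ((-7 + 2*343) + 2*2)**2 = ((-7 + 686) + 4)**2 = (679 + 4)**2 = 683**2 = 466489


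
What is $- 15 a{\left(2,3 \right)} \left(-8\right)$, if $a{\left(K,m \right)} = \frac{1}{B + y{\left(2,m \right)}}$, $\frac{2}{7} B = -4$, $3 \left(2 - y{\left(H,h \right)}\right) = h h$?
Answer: $-8$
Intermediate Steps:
$y{\left(H,h \right)} = 2 - \frac{h^{2}}{3}$ ($y{\left(H,h \right)} = 2 - \frac{h h}{3} = 2 - \frac{h^{2}}{3}$)
$B = -14$ ($B = \frac{7}{2} \left(-4\right) = -14$)
$a{\left(K,m \right)} = \frac{1}{-12 - \frac{m^{2}}{3}}$ ($a{\left(K,m \right)} = \frac{1}{-14 - \left(-2 + \frac{m^{2}}{3}\right)} = \frac{1}{-12 - \frac{m^{2}}{3}}$)
$- 15 a{\left(2,3 \right)} \left(-8\right) = - 15 \left(- \frac{3}{36 + 3^{2}}\right) \left(-8\right) = - 15 \left(- \frac{3}{36 + 9}\right) \left(-8\right) = - 15 \left(- \frac{3}{45}\right) \left(-8\right) = - 15 \left(\left(-3\right) \frac{1}{45}\right) \left(-8\right) = \left(-15\right) \left(- \frac{1}{15}\right) \left(-8\right) = 1 \left(-8\right) = -8$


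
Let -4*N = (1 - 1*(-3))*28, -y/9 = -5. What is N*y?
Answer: -1260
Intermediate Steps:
y = 45 (y = -9*(-5) = 45)
N = -28 (N = -(1 - 1*(-3))*28/4 = -(1 + 3)*28/4 = -28 ≈ -28.000)
N*y = -28*45 = -1260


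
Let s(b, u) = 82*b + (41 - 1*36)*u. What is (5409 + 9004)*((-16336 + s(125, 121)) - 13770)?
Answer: -277464663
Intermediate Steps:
s(b, u) = 5*u + 82*b (s(b, u) = 82*b + (41 - 36)*u = 82*b + 5*u = 5*u + 82*b)
(5409 + 9004)*((-16336 + s(125, 121)) - 13770) = (5409 + 9004)*((-16336 + (5*121 + 82*125)) - 13770) = 14413*((-16336 + (605 + 10250)) - 13770) = 14413*((-16336 + 10855) - 13770) = 14413*(-5481 - 13770) = 14413*(-19251) = -277464663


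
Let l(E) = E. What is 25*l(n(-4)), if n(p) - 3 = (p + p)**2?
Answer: 1675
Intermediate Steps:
n(p) = 3 + 4*p**2 (n(p) = 3 + (p + p)**2 = 3 + (2*p)**2 = 3 + 4*p**2)
25*l(n(-4)) = 25*(3 + 4*(-4)**2) = 25*(3 + 4*16) = 25*(3 + 64) = 25*67 = 1675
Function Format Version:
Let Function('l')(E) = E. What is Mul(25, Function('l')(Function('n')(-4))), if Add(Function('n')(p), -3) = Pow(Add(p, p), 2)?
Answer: 1675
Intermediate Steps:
Function('n')(p) = Add(3, Mul(4, Pow(p, 2))) (Function('n')(p) = Add(3, Pow(Add(p, p), 2)) = Add(3, Pow(Mul(2, p), 2)) = Add(3, Mul(4, Pow(p, 2))))
Mul(25, Function('l')(Function('n')(-4))) = Mul(25, Add(3, Mul(4, Pow(-4, 2)))) = Mul(25, Add(3, Mul(4, 16))) = Mul(25, Add(3, 64)) = Mul(25, 67) = 1675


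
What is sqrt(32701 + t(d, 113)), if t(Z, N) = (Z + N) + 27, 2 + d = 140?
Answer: sqrt(32979) ≈ 181.60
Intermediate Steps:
d = 138 (d = -2 + 140 = 138)
t(Z, N) = 27 + N + Z (t(Z, N) = (N + Z) + 27 = 27 + N + Z)
sqrt(32701 + t(d, 113)) = sqrt(32701 + (27 + 113 + 138)) = sqrt(32701 + 278) = sqrt(32979)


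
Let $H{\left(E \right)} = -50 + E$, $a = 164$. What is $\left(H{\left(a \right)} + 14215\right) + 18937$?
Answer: $33266$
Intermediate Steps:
$\left(H{\left(a \right)} + 14215\right) + 18937 = \left(\left(-50 + 164\right) + 14215\right) + 18937 = \left(114 + 14215\right) + 18937 = 14329 + 18937 = 33266$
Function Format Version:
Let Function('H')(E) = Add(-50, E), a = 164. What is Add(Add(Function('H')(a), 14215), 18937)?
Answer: 33266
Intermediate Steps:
Add(Add(Function('H')(a), 14215), 18937) = Add(Add(Add(-50, 164), 14215), 18937) = Add(Add(114, 14215), 18937) = Add(14329, 18937) = 33266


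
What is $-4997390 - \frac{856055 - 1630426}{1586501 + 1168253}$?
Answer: $- \frac{13766579317689}{2754754} \approx -4.9974 \cdot 10^{6}$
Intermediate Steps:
$-4997390 - \frac{856055 - 1630426}{1586501 + 1168253} = -4997390 - - \frac{774371}{2754754} = -4997390 + \frac{774371}{2754754} = - \frac{13766579317689}{2754754}$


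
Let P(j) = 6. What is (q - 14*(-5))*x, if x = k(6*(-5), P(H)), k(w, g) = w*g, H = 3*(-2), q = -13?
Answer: -10260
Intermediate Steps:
H = -6
k(w, g) = g*w
x = -180 (x = 6*(6*(-5)) = 6*(-30) = -180)
(q - 14*(-5))*x = (-13 - 14*(-5))*(-180) = (-13 + 70)*(-180) = 57*(-180) = -10260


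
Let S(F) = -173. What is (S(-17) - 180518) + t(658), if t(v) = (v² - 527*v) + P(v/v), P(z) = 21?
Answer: -94472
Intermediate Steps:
t(v) = 21 + v² - 527*v (t(v) = (v² - 527*v) + 21 = 21 + v² - 527*v)
(S(-17) - 180518) + t(658) = (-173 - 180518) + (21 + 658² - 527*658) = -180691 + (21 + 432964 - 346766) = -180691 + 86219 = -94472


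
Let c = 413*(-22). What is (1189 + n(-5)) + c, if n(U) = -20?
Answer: -7917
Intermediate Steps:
c = -9086
(1189 + n(-5)) + c = (1189 - 20) - 9086 = 1169 - 9086 = -7917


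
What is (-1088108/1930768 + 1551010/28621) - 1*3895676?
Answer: -7688360095436097/1973589676 ≈ -3.8956e+6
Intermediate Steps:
(-1088108/1930768 + 1551010/28621) - 1*3895676 = (-1088108*1/1930768 + 1551010*(1/28621)) - 3895676 = (-38861/68956 + 1551010/28621) - 3895676 = 105839204879/1973589676 - 3895676 = -7688360095436097/1973589676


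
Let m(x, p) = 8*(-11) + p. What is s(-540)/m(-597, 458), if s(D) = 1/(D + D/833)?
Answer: -833/166633200 ≈ -4.9990e-6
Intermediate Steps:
m(x, p) = -88 + p
s(D) = 833/(834*D) (s(D) = 1/(D + D*(1/833)) = 1/(D + D/833) = 1/(834*D/833) = 833/(834*D))
s(-540)/m(-597, 458) = ((833/834)/(-540))/(-88 + 458) = ((833/834)*(-1/540))/370 = -833/450360*1/370 = -833/166633200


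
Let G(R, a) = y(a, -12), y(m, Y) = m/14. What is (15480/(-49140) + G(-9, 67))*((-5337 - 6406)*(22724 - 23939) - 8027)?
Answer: 17403985819/273 ≈ 6.3751e+7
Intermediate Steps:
y(m, Y) = m/14 (y(m, Y) = m*(1/14) = m/14)
G(R, a) = a/14
(15480/(-49140) + G(-9, 67))*((-5337 - 6406)*(22724 - 23939) - 8027) = (15480/(-49140) + (1/14)*67)*((-5337 - 6406)*(22724 - 23939) - 8027) = (15480*(-1/49140) + 67/14)*(-11743*(-1215) - 8027) = (-86/273 + 67/14)*(14267745 - 8027) = (2441/546)*14259718 = 17403985819/273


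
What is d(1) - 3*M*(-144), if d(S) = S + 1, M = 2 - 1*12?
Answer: -4318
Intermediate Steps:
M = -10 (M = 2 - 12 = -10)
d(S) = 1 + S
d(1) - 3*M*(-144) = (1 + 1) - 3*(-10)*(-144) = 2 + 30*(-144) = 2 - 4320 = -4318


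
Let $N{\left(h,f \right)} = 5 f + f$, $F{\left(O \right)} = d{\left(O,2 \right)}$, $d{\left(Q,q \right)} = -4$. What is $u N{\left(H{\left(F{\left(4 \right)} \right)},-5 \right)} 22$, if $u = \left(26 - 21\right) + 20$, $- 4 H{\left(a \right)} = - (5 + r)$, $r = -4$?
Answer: $-16500$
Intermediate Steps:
$F{\left(O \right)} = -4$
$H{\left(a \right)} = \frac{1}{4}$ ($H{\left(a \right)} = - \frac{\left(-1\right) \left(5 - 4\right)}{4} = - \frac{\left(-1\right) 1}{4} = \left(- \frac{1}{4}\right) \left(-1\right) = \frac{1}{4}$)
$u = 25$ ($u = 5 + 20 = 25$)
$N{\left(h,f \right)} = 6 f$
$u N{\left(H{\left(F{\left(4 \right)} \right)},-5 \right)} 22 = 25 \cdot 6 \left(-5\right) 22 = 25 \left(-30\right) 22 = \left(-750\right) 22 = -16500$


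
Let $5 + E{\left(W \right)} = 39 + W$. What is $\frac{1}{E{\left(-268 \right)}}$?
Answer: $- \frac{1}{234} \approx -0.0042735$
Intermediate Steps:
$E{\left(W \right)} = 34 + W$ ($E{\left(W \right)} = -5 + \left(39 + W\right) = 34 + W$)
$\frac{1}{E{\left(-268 \right)}} = \frac{1}{34 - 268} = \frac{1}{-234} = - \frac{1}{234}$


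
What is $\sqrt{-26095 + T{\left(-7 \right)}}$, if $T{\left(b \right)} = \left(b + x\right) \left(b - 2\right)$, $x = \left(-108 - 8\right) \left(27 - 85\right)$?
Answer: $2 i \sqrt{21646} \approx 294.25 i$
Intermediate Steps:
$x = 6728$ ($x = \left(-116\right) \left(-58\right) = 6728$)
$T{\left(b \right)} = \left(-2 + b\right) \left(6728 + b\right)$ ($T{\left(b \right)} = \left(b + 6728\right) \left(b - 2\right) = \left(6728 + b\right) \left(-2 + b\right) = \left(-2 + b\right) \left(6728 + b\right)$)
$\sqrt{-26095 + T{\left(-7 \right)}} = \sqrt{-26095 + \left(-13456 + \left(-7\right)^{2} + 6726 \left(-7\right)\right)} = \sqrt{-26095 - 60489} = \sqrt{-86584} = 2 i \sqrt{21646}$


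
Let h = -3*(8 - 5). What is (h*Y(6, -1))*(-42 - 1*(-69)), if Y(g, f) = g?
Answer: -1458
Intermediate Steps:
h = -9 (h = -3*3 = -9)
(h*Y(6, -1))*(-42 - 1*(-69)) = (-9*6)*(-42 - 1*(-69)) = -54*(-42 + 69) = -54*27 = -1458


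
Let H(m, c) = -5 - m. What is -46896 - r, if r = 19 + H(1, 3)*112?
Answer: -46243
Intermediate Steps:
r = -653 (r = 19 + (-5 - 1*1)*112 = 19 + (-5 - 1)*112 = 19 - 6*112 = 19 - 672 = -653)
-46896 - r = -46896 - 1*(-653) = -46896 + 653 = -46243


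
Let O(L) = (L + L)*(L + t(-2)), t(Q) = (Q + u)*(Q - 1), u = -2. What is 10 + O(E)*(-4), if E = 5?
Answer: -670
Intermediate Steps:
t(Q) = (-1 + Q)*(-2 + Q) (t(Q) = (Q - 2)*(Q - 1) = (-2 + Q)*(-1 + Q) = (-1 + Q)*(-2 + Q))
O(L) = 2*L*(12 + L) (O(L) = (L + L)*(L + (2 + (-2)² - 3*(-2))) = (2*L)*(L + (2 + 4 + 6)) = (2*L)*(L + 12) = (2*L)*(12 + L) = 2*L*(12 + L))
10 + O(E)*(-4) = 10 + (2*5*(12 + 5))*(-4) = 10 + (2*5*17)*(-4) = 10 + 170*(-4) = 10 - 680 = -670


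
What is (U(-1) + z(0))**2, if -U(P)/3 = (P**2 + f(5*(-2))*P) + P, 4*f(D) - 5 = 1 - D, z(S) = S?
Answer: 144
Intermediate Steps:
f(D) = 3/2 - D/4 (f(D) = 5/4 + (1 - D)/4 = 5/4 + (1/4 - D/4) = 3/2 - D/4)
U(P) = -15*P - 3*P**2 (U(P) = -3*((P**2 + (3/2 - 5*(-2)/4)*P) + P) = -3*((P**2 + (3/2 - 1/4*(-10))*P) + P) = -3*((P**2 + (3/2 + 5/2)*P) + P) = -3*((P**2 + 4*P) + P) = -3*(P**2 + 5*P) = -15*P - 3*P**2)
(U(-1) + z(0))**2 = (-3*(-1)*(5 - 1) + 0)**2 = (-3*(-1)*4 + 0)**2 = (12 + 0)**2 = 12**2 = 144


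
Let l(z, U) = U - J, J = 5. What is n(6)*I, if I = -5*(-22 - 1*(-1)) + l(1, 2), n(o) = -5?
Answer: -510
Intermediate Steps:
l(z, U) = -5 + U (l(z, U) = U - 1*5 = U - 5 = -5 + U)
I = 102 (I = -5*(-22 - 1*(-1)) + (-5 + 2) = -5*(-22 + 1) - 3 = -5*(-21) - 3 = 105 - 3 = 102)
n(6)*I = -5*102 = -510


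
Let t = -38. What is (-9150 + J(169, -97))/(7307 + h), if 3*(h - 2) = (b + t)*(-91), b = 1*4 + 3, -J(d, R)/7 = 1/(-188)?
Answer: -224373/202288 ≈ -1.1092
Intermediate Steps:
J(d, R) = 7/188 (J(d, R) = -7/(-188) = -7*(-1/188) = 7/188)
b = 7 (b = 4 + 3 = 7)
h = 2827/3 (h = 2 + ((7 - 38)*(-91))/3 = 2 + (-31*(-91))/3 = 2 + (⅓)*2821 = 2 + 2821/3 = 2827/3 ≈ 942.33)
(-9150 + J(169, -97))/(7307 + h) = (-9150 + 7/188)/(7307 + 2827/3) = -1720193/(188*24748/3) = -1720193/188*3/24748 = -224373/202288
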